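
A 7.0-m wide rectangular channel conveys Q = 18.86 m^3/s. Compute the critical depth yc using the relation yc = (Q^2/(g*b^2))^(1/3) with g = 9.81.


Using yc = (Q^2 / (g * b^2))^(1/3):
Q^2 = 18.86^2 = 355.7.
g * b^2 = 9.81 * 7.0^2 = 9.81 * 49.0 = 480.69.
Q^2 / (g*b^2) = 355.7 / 480.69 = 0.74.
yc = 0.74^(1/3) = 0.9045 m.

0.9045


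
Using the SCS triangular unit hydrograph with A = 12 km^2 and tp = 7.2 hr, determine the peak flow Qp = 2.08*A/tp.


SCS formula: Qp = 2.08 * A / tp.
Qp = 2.08 * 12 / 7.2
   = 24.96 / 7.2
   = 3.47 m^3/s per cm.

3.47


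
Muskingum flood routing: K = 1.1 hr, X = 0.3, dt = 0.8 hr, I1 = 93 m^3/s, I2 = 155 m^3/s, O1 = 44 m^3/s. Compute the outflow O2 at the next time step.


Muskingum coefficients:
denom = 2*K*(1-X) + dt = 2*1.1*(1-0.3) + 0.8 = 2.34.
C0 = (dt - 2*K*X)/denom = (0.8 - 2*1.1*0.3)/2.34 = 0.0598.
C1 = (dt + 2*K*X)/denom = (0.8 + 2*1.1*0.3)/2.34 = 0.6239.
C2 = (2*K*(1-X) - dt)/denom = 0.3162.
O2 = C0*I2 + C1*I1 + C2*O1
   = 0.0598*155 + 0.6239*93 + 0.3162*44
   = 81.21 m^3/s.

81.21


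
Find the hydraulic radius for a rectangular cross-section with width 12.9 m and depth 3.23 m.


For a rectangular section:
Flow area A = b * y = 12.9 * 3.23 = 41.67 m^2.
Wetted perimeter P = b + 2y = 12.9 + 2*3.23 = 19.36 m.
Hydraulic radius R = A/P = 41.67 / 19.36 = 2.1522 m.

2.1522


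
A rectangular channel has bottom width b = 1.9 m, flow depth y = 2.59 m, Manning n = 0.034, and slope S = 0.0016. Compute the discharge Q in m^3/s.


For a rectangular channel, the cross-sectional area A = b * y = 1.9 * 2.59 = 4.92 m^2.
The wetted perimeter P = b + 2y = 1.9 + 2*2.59 = 7.08 m.
Hydraulic radius R = A/P = 4.92/7.08 = 0.6951 m.
Velocity V = (1/n)*R^(2/3)*S^(1/2) = (1/0.034)*0.6951^(2/3)*0.0016^(1/2) = 0.9231 m/s.
Discharge Q = A * V = 4.92 * 0.9231 = 4.543 m^3/s.

4.543


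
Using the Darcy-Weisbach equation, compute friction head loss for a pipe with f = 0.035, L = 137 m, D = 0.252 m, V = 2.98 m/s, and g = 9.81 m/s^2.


Darcy-Weisbach equation: h_f = f * (L/D) * V^2/(2g).
f * L/D = 0.035 * 137/0.252 = 19.0278.
V^2/(2g) = 2.98^2 / (2*9.81) = 8.8804 / 19.62 = 0.4526 m.
h_f = 19.0278 * 0.4526 = 8.612 m.

8.612


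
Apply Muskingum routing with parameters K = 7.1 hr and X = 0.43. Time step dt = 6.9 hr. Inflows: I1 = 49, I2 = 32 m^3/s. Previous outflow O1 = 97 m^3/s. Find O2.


Muskingum coefficients:
denom = 2*K*(1-X) + dt = 2*7.1*(1-0.43) + 6.9 = 14.994.
C0 = (dt - 2*K*X)/denom = (6.9 - 2*7.1*0.43)/14.994 = 0.053.
C1 = (dt + 2*K*X)/denom = (6.9 + 2*7.1*0.43)/14.994 = 0.8674.
C2 = (2*K*(1-X) - dt)/denom = 0.0796.
O2 = C0*I2 + C1*I1 + C2*O1
   = 0.053*32 + 0.8674*49 + 0.0796*97
   = 51.92 m^3/s.

51.92


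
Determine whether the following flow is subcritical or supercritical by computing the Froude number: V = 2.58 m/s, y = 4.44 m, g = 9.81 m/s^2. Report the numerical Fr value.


The Froude number is defined as Fr = V / sqrt(g*y).
g*y = 9.81 * 4.44 = 43.5564.
sqrt(g*y) = sqrt(43.5564) = 6.5997.
Fr = 2.58 / 6.5997 = 0.3909.
Since Fr < 1, the flow is subcritical.

0.3909


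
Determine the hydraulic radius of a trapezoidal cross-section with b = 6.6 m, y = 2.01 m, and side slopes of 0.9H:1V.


For a trapezoidal section with side slope z:
A = (b + z*y)*y = (6.6 + 0.9*2.01)*2.01 = 16.902 m^2.
P = b + 2*y*sqrt(1 + z^2) = 6.6 + 2*2.01*sqrt(1 + 0.9^2) = 12.008 m.
R = A/P = 16.902 / 12.008 = 1.4075 m.

1.4075


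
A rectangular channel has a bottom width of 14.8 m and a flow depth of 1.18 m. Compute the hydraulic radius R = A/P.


For a rectangular section:
Flow area A = b * y = 14.8 * 1.18 = 17.46 m^2.
Wetted perimeter P = b + 2y = 14.8 + 2*1.18 = 17.16 m.
Hydraulic radius R = A/P = 17.46 / 17.16 = 1.0177 m.

1.0177


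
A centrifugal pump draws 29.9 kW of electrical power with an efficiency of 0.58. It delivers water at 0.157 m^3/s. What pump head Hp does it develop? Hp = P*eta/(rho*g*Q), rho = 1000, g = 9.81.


Pump head formula: Hp = P * eta / (rho * g * Q).
Numerator: P * eta = 29.9 * 1000 * 0.58 = 17342.0 W.
Denominator: rho * g * Q = 1000 * 9.81 * 0.157 = 1540.17.
Hp = 17342.0 / 1540.17 = 11.26 m.

11.26


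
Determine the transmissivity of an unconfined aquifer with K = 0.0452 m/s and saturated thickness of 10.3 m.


Transmissivity is defined as T = K * h.
T = 0.0452 * 10.3
  = 0.4656 m^2/s.

0.4656


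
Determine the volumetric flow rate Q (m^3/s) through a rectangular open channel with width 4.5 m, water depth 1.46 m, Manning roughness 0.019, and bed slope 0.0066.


For a rectangular channel, the cross-sectional area A = b * y = 4.5 * 1.46 = 6.57 m^2.
The wetted perimeter P = b + 2y = 4.5 + 2*1.46 = 7.42 m.
Hydraulic radius R = A/P = 6.57/7.42 = 0.8854 m.
Velocity V = (1/n)*R^(2/3)*S^(1/2) = (1/0.019)*0.8854^(2/3)*0.0066^(1/2) = 3.9427 m/s.
Discharge Q = A * V = 6.57 * 3.9427 = 25.903 m^3/s.

25.903


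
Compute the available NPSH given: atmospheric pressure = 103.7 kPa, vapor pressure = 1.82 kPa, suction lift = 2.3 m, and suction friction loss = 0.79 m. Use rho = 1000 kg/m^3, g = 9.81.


NPSHa = p_atm/(rho*g) - z_s - hf_s - p_vap/(rho*g).
p_atm/(rho*g) = 103.7*1000 / (1000*9.81) = 10.571 m.
p_vap/(rho*g) = 1.82*1000 / (1000*9.81) = 0.186 m.
NPSHa = 10.571 - 2.3 - 0.79 - 0.186
      = 7.3 m.

7.3


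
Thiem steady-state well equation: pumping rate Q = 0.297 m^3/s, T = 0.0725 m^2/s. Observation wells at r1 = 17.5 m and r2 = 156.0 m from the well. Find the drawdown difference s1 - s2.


Thiem equation: s1 - s2 = Q/(2*pi*T) * ln(r2/r1).
ln(r2/r1) = ln(156.0/17.5) = 2.1877.
Q/(2*pi*T) = 0.297 / (2*pi*0.0725) = 0.297 / 0.4555 = 0.652.
s1 - s2 = 0.652 * 2.1877 = 1.4263 m.

1.4263


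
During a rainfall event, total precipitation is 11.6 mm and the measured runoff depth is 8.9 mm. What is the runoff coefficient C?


The runoff coefficient C = runoff depth / rainfall depth.
C = 8.9 / 11.6
  = 0.7672.

0.7672


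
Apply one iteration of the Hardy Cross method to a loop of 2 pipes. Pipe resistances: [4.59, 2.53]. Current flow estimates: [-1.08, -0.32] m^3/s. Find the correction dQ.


Numerator terms (r*Q*|Q|): 4.59*-1.08*|-1.08| = -5.3538; 2.53*-0.32*|-0.32| = -0.2591.
Sum of numerator = -5.6128.
Denominator terms (r*|Q|): 4.59*|-1.08| = 4.9572; 2.53*|-0.32| = 0.8096.
2 * sum of denominator = 2 * 5.7668 = 11.5336.
dQ = --5.6128 / 11.5336 = 0.4867 m^3/s.

0.4867


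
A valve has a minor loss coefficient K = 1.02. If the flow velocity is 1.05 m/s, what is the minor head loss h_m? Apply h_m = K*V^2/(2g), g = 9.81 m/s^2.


Minor loss formula: h_m = K * V^2/(2g).
V^2 = 1.05^2 = 1.1025.
V^2/(2g) = 1.1025 / 19.62 = 0.0562 m.
h_m = 1.02 * 0.0562 = 0.0573 m.

0.0573


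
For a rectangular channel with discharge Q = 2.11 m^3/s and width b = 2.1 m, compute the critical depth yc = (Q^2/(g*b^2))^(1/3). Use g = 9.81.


Using yc = (Q^2 / (g * b^2))^(1/3):
Q^2 = 2.11^2 = 4.45.
g * b^2 = 9.81 * 2.1^2 = 9.81 * 4.41 = 43.26.
Q^2 / (g*b^2) = 4.45 / 43.26 = 0.1029.
yc = 0.1029^(1/3) = 0.4686 m.

0.4686


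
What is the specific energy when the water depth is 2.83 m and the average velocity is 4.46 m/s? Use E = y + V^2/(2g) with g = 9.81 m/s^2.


Specific energy E = y + V^2/(2g).
Velocity head = V^2/(2g) = 4.46^2 / (2*9.81) = 19.8916 / 19.62 = 1.0138 m.
E = 2.83 + 1.0138 = 3.8438 m.

3.8438


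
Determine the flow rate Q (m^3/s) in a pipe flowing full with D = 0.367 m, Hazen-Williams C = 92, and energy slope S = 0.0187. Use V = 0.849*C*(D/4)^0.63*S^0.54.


For a full circular pipe, R = D/4 = 0.367/4 = 0.0917 m.
V = 0.849 * 92 * 0.0917^0.63 * 0.0187^0.54
  = 0.849 * 92 * 0.222045 * 0.116626
  = 2.0227 m/s.
Pipe area A = pi*D^2/4 = pi*0.367^2/4 = 0.1058 m^2.
Q = A * V = 0.1058 * 2.0227 = 0.214 m^3/s.

0.214


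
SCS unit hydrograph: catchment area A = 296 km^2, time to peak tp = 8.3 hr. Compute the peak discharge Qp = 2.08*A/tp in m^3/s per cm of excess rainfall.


SCS formula: Qp = 2.08 * A / tp.
Qp = 2.08 * 296 / 8.3
   = 615.68 / 8.3
   = 74.18 m^3/s per cm.

74.18


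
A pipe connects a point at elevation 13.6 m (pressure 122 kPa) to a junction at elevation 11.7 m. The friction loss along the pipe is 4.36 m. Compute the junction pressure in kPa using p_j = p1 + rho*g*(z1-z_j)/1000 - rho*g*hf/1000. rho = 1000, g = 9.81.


Junction pressure: p_j = p1 + rho*g*(z1 - z_j)/1000 - rho*g*hf/1000.
Elevation term = 1000*9.81*(13.6 - 11.7)/1000 = 18.639 kPa.
Friction term = 1000*9.81*4.36/1000 = 42.772 kPa.
p_j = 122 + 18.639 - 42.772 = 97.87 kPa.

97.87


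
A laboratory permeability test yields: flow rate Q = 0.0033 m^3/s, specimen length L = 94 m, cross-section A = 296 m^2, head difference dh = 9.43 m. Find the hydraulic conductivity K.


From K = Q*L / (A*dh):
Numerator: Q*L = 0.0033 * 94 = 0.3102.
Denominator: A*dh = 296 * 9.43 = 2791.28.
K = 0.3102 / 2791.28 = 0.000111 m/s.

0.000111


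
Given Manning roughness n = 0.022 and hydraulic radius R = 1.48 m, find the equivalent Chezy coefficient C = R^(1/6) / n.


The Chezy coefficient relates to Manning's n through C = R^(1/6) / n.
R^(1/6) = 1.48^(1/6) = 1.067522.
C = 1.067522 / 0.022 = 48.52 m^(1/2)/s.

48.52


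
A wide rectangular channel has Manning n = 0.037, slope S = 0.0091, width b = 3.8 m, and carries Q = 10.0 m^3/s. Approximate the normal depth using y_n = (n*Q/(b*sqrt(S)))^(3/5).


We use the wide-channel approximation y_n = (n*Q/(b*sqrt(S)))^(3/5).
sqrt(S) = sqrt(0.0091) = 0.095394.
Numerator: n*Q = 0.037 * 10.0 = 0.37.
Denominator: b*sqrt(S) = 3.8 * 0.095394 = 0.362497.
arg = 1.0207.
y_n = 1.0207^(3/5) = 1.0124 m.

1.0124


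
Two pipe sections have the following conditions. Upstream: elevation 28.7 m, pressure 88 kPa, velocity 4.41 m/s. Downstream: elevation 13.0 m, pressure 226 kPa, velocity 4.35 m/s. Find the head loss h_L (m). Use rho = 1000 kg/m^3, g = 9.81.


Total head at each section: H = z + p/(rho*g) + V^2/(2g).
H1 = 28.7 + 88*1000/(1000*9.81) + 4.41^2/(2*9.81)
   = 28.7 + 8.97 + 0.9912
   = 38.662 m.
H2 = 13.0 + 226*1000/(1000*9.81) + 4.35^2/(2*9.81)
   = 13.0 + 23.038 + 0.9644
   = 37.002 m.
h_L = H1 - H2 = 38.662 - 37.002 = 1.66 m.

1.66


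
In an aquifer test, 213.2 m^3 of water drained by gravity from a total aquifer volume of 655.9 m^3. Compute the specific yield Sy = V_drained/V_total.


Specific yield Sy = Volume drained / Total volume.
Sy = 213.2 / 655.9
   = 0.325.

0.325


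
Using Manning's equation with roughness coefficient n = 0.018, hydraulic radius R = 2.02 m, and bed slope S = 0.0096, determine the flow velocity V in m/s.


Manning's equation gives V = (1/n) * R^(2/3) * S^(1/2).
First, compute R^(2/3) = 2.02^(2/3) = 1.598.
Next, S^(1/2) = 0.0096^(1/2) = 0.09798.
Then 1/n = 1/0.018 = 55.56.
V = 55.56 * 1.598 * 0.09798 = 8.6982 m/s.

8.6982


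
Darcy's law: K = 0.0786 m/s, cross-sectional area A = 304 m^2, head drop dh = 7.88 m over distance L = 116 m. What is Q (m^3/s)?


Darcy's law: Q = K * A * i, where i = dh/L.
Hydraulic gradient i = 7.88 / 116 = 0.067931.
Q = 0.0786 * 304 * 0.067931
  = 1.6232 m^3/s.

1.6232


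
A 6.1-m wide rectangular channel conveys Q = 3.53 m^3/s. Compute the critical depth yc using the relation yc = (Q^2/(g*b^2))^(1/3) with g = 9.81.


Using yc = (Q^2 / (g * b^2))^(1/3):
Q^2 = 3.53^2 = 12.46.
g * b^2 = 9.81 * 6.1^2 = 9.81 * 37.21 = 365.03.
Q^2 / (g*b^2) = 12.46 / 365.03 = 0.0341.
yc = 0.0341^(1/3) = 0.3244 m.

0.3244


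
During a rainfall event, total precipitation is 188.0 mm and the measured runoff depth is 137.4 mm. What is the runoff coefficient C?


The runoff coefficient C = runoff depth / rainfall depth.
C = 137.4 / 188.0
  = 0.7309.

0.7309


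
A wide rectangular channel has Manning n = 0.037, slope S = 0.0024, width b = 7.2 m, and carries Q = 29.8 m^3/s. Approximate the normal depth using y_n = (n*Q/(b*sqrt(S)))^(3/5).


We use the wide-channel approximation y_n = (n*Q/(b*sqrt(S)))^(3/5).
sqrt(S) = sqrt(0.0024) = 0.04899.
Numerator: n*Q = 0.037 * 29.8 = 1.1026.
Denominator: b*sqrt(S) = 7.2 * 0.04899 = 0.352728.
arg = 3.1259.
y_n = 3.1259^(3/5) = 1.9815 m.

1.9815


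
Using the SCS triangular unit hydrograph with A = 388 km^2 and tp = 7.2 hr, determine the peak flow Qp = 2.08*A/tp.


SCS formula: Qp = 2.08 * A / tp.
Qp = 2.08 * 388 / 7.2
   = 807.04 / 7.2
   = 112.09 m^3/s per cm.

112.09


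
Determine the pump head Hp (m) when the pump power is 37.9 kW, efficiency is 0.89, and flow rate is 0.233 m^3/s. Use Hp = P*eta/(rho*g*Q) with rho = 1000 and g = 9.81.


Pump head formula: Hp = P * eta / (rho * g * Q).
Numerator: P * eta = 37.9 * 1000 * 0.89 = 33731.0 W.
Denominator: rho * g * Q = 1000 * 9.81 * 0.233 = 2285.73.
Hp = 33731.0 / 2285.73 = 14.76 m.

14.76


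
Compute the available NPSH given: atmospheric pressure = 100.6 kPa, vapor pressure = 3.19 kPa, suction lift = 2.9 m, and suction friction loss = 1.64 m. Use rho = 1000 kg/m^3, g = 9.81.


NPSHa = p_atm/(rho*g) - z_s - hf_s - p_vap/(rho*g).
p_atm/(rho*g) = 100.6*1000 / (1000*9.81) = 10.255 m.
p_vap/(rho*g) = 3.19*1000 / (1000*9.81) = 0.325 m.
NPSHa = 10.255 - 2.9 - 1.64 - 0.325
      = 5.39 m.

5.39


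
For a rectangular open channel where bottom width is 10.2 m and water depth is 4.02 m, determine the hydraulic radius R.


For a rectangular section:
Flow area A = b * y = 10.2 * 4.02 = 41.0 m^2.
Wetted perimeter P = b + 2y = 10.2 + 2*4.02 = 18.24 m.
Hydraulic radius R = A/P = 41.0 / 18.24 = 2.248 m.

2.248


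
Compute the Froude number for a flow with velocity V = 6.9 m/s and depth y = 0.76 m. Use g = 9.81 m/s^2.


The Froude number is defined as Fr = V / sqrt(g*y).
g*y = 9.81 * 0.76 = 7.4556.
sqrt(g*y) = sqrt(7.4556) = 2.7305.
Fr = 6.9 / 2.7305 = 2.527.

2.527


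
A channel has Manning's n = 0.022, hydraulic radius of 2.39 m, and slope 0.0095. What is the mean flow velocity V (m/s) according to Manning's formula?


Manning's equation gives V = (1/n) * R^(2/3) * S^(1/2).
First, compute R^(2/3) = 2.39^(2/3) = 1.7876.
Next, S^(1/2) = 0.0095^(1/2) = 0.097468.
Then 1/n = 1/0.022 = 45.45.
V = 45.45 * 1.7876 * 0.097468 = 7.9196 m/s.

7.9196


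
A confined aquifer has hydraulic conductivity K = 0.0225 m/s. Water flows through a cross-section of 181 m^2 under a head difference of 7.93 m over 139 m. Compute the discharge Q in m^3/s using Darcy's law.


Darcy's law: Q = K * A * i, where i = dh/L.
Hydraulic gradient i = 7.93 / 139 = 0.05705.
Q = 0.0225 * 181 * 0.05705
  = 0.2323 m^3/s.

0.2323


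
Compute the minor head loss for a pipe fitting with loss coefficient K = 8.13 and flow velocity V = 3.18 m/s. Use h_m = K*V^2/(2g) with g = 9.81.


Minor loss formula: h_m = K * V^2/(2g).
V^2 = 3.18^2 = 10.1124.
V^2/(2g) = 10.1124 / 19.62 = 0.5154 m.
h_m = 8.13 * 0.5154 = 4.1903 m.

4.1903


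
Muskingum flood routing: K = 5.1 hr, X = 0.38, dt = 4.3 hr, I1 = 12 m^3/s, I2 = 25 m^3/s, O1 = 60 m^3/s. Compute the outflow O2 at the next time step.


Muskingum coefficients:
denom = 2*K*(1-X) + dt = 2*5.1*(1-0.38) + 4.3 = 10.624.
C0 = (dt - 2*K*X)/denom = (4.3 - 2*5.1*0.38)/10.624 = 0.0399.
C1 = (dt + 2*K*X)/denom = (4.3 + 2*5.1*0.38)/10.624 = 0.7696.
C2 = (2*K*(1-X) - dt)/denom = 0.1905.
O2 = C0*I2 + C1*I1 + C2*O1
   = 0.0399*25 + 0.7696*12 + 0.1905*60
   = 21.66 m^3/s.

21.66


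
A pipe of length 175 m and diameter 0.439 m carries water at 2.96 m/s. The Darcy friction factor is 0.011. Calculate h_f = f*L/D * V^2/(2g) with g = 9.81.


Darcy-Weisbach equation: h_f = f * (L/D) * V^2/(2g).
f * L/D = 0.011 * 175/0.439 = 4.385.
V^2/(2g) = 2.96^2 / (2*9.81) = 8.7616 / 19.62 = 0.4466 m.
h_f = 4.385 * 0.4466 = 1.958 m.

1.958


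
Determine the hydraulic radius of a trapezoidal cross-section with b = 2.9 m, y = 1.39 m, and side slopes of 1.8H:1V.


For a trapezoidal section with side slope z:
A = (b + z*y)*y = (2.9 + 1.8*1.39)*1.39 = 7.509 m^2.
P = b + 2*y*sqrt(1 + z^2) = 2.9 + 2*1.39*sqrt(1 + 1.8^2) = 8.624 m.
R = A/P = 7.509 / 8.624 = 0.8706 m.

0.8706


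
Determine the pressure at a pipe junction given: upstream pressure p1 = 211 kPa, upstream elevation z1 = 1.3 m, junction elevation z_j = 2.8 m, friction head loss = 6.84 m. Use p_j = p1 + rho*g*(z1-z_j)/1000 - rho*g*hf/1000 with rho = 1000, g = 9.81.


Junction pressure: p_j = p1 + rho*g*(z1 - z_j)/1000 - rho*g*hf/1000.
Elevation term = 1000*9.81*(1.3 - 2.8)/1000 = -14.715 kPa.
Friction term = 1000*9.81*6.84/1000 = 67.1 kPa.
p_j = 211 + -14.715 - 67.1 = 129.18 kPa.

129.18


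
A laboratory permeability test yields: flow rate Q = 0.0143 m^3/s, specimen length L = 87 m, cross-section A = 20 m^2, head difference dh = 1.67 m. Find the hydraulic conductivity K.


From K = Q*L / (A*dh):
Numerator: Q*L = 0.0143 * 87 = 1.2441.
Denominator: A*dh = 20 * 1.67 = 33.4.
K = 1.2441 / 33.4 = 0.037249 m/s.

0.037249


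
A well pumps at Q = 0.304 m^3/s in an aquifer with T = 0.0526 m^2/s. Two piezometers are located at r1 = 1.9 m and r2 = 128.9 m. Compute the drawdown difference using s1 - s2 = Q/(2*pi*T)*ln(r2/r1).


Thiem equation: s1 - s2 = Q/(2*pi*T) * ln(r2/r1).
ln(r2/r1) = ln(128.9/1.9) = 4.2172.
Q/(2*pi*T) = 0.304 / (2*pi*0.0526) = 0.304 / 0.3305 = 0.9198.
s1 - s2 = 0.9198 * 4.2172 = 3.8791 m.

3.8791


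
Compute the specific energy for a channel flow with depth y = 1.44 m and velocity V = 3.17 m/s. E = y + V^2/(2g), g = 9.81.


Specific energy E = y + V^2/(2g).
Velocity head = V^2/(2g) = 3.17^2 / (2*9.81) = 10.0489 / 19.62 = 0.5122 m.
E = 1.44 + 0.5122 = 1.9522 m.

1.9522


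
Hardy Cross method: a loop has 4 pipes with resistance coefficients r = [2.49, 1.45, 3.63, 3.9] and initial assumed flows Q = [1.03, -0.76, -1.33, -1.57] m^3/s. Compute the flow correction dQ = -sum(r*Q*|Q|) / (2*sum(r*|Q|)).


Numerator terms (r*Q*|Q|): 2.49*1.03*|1.03| = 2.6416; 1.45*-0.76*|-0.76| = -0.8375; 3.63*-1.33*|-1.33| = -6.4211; 3.9*-1.57*|-1.57| = -9.6131.
Sum of numerator = -14.2301.
Denominator terms (r*|Q|): 2.49*|1.03| = 2.5647; 1.45*|-0.76| = 1.102; 3.63*|-1.33| = 4.8279; 3.9*|-1.57| = 6.123.
2 * sum of denominator = 2 * 14.6176 = 29.2352.
dQ = --14.2301 / 29.2352 = 0.4867 m^3/s.

0.4867


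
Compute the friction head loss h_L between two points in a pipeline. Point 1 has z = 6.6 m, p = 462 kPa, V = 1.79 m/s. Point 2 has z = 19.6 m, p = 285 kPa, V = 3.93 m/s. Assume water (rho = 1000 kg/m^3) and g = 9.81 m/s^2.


Total head at each section: H = z + p/(rho*g) + V^2/(2g).
H1 = 6.6 + 462*1000/(1000*9.81) + 1.79^2/(2*9.81)
   = 6.6 + 47.095 + 0.1633
   = 53.858 m.
H2 = 19.6 + 285*1000/(1000*9.81) + 3.93^2/(2*9.81)
   = 19.6 + 29.052 + 0.7872
   = 49.439 m.
h_L = H1 - H2 = 53.858 - 49.439 = 4.419 m.

4.419


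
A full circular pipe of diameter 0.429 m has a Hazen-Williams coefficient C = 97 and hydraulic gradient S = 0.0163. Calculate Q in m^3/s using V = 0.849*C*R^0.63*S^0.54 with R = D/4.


For a full circular pipe, R = D/4 = 0.429/4 = 0.1072 m.
V = 0.849 * 97 * 0.1072^0.63 * 0.0163^0.54
  = 0.849 * 97 * 0.244991 * 0.108288
  = 2.1848 m/s.
Pipe area A = pi*D^2/4 = pi*0.429^2/4 = 0.1445 m^2.
Q = A * V = 0.1445 * 2.1848 = 0.3158 m^3/s.

0.3158


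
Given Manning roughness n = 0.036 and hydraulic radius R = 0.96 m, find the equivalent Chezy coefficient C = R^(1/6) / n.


The Chezy coefficient relates to Manning's n through C = R^(1/6) / n.
R^(1/6) = 0.96^(1/6) = 0.993219.
C = 0.993219 / 0.036 = 27.59 m^(1/2)/s.

27.59


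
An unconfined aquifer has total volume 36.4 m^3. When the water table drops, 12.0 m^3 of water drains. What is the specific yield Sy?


Specific yield Sy = Volume drained / Total volume.
Sy = 12.0 / 36.4
   = 0.3297.

0.3297


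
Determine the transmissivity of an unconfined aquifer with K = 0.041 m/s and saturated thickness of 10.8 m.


Transmissivity is defined as T = K * h.
T = 0.041 * 10.8
  = 0.4428 m^2/s.

0.4428


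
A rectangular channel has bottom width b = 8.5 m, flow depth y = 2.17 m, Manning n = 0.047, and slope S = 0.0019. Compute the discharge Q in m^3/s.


For a rectangular channel, the cross-sectional area A = b * y = 8.5 * 2.17 = 18.45 m^2.
The wetted perimeter P = b + 2y = 8.5 + 2*2.17 = 12.84 m.
Hydraulic radius R = A/P = 18.45/12.84 = 1.4365 m.
Velocity V = (1/n)*R^(2/3)*S^(1/2) = (1/0.047)*1.4365^(2/3)*0.0019^(1/2) = 1.1807 m/s.
Discharge Q = A * V = 18.45 * 1.1807 = 21.779 m^3/s.

21.779


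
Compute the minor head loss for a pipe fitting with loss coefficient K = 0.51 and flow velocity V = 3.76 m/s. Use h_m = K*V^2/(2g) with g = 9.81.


Minor loss formula: h_m = K * V^2/(2g).
V^2 = 3.76^2 = 14.1376.
V^2/(2g) = 14.1376 / 19.62 = 0.7206 m.
h_m = 0.51 * 0.7206 = 0.3675 m.

0.3675


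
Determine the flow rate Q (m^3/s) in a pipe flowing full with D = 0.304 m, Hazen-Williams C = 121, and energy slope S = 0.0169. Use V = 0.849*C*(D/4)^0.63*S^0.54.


For a full circular pipe, R = D/4 = 0.304/4 = 0.076 m.
V = 0.849 * 121 * 0.076^0.63 * 0.0169^0.54
  = 0.849 * 121 * 0.197203 * 0.110423
  = 2.237 m/s.
Pipe area A = pi*D^2/4 = pi*0.304^2/4 = 0.0726 m^2.
Q = A * V = 0.0726 * 2.237 = 0.1624 m^3/s.

0.1624


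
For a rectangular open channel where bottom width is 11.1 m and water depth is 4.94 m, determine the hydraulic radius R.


For a rectangular section:
Flow area A = b * y = 11.1 * 4.94 = 54.83 m^2.
Wetted perimeter P = b + 2y = 11.1 + 2*4.94 = 20.98 m.
Hydraulic radius R = A/P = 54.83 / 20.98 = 2.6136 m.

2.6136


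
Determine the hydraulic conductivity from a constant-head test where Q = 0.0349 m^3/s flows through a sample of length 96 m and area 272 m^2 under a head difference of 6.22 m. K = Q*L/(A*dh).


From K = Q*L / (A*dh):
Numerator: Q*L = 0.0349 * 96 = 3.3504.
Denominator: A*dh = 272 * 6.22 = 1691.84.
K = 3.3504 / 1691.84 = 0.00198 m/s.

0.00198


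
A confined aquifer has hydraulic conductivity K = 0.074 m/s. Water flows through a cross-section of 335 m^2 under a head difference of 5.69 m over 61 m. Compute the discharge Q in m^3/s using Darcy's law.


Darcy's law: Q = K * A * i, where i = dh/L.
Hydraulic gradient i = 5.69 / 61 = 0.093279.
Q = 0.074 * 335 * 0.093279
  = 2.3124 m^3/s.

2.3124


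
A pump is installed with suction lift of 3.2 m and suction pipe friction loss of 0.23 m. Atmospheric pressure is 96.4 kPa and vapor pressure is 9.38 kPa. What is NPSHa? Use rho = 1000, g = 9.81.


NPSHa = p_atm/(rho*g) - z_s - hf_s - p_vap/(rho*g).
p_atm/(rho*g) = 96.4*1000 / (1000*9.81) = 9.827 m.
p_vap/(rho*g) = 9.38*1000 / (1000*9.81) = 0.956 m.
NPSHa = 9.827 - 3.2 - 0.23 - 0.956
      = 5.44 m.

5.44


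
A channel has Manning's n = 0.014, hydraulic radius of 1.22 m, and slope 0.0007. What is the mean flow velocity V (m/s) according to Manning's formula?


Manning's equation gives V = (1/n) * R^(2/3) * S^(1/2).
First, compute R^(2/3) = 1.22^(2/3) = 1.1418.
Next, S^(1/2) = 0.0007^(1/2) = 0.026458.
Then 1/n = 1/0.014 = 71.43.
V = 71.43 * 1.1418 * 0.026458 = 2.1577 m/s.

2.1577


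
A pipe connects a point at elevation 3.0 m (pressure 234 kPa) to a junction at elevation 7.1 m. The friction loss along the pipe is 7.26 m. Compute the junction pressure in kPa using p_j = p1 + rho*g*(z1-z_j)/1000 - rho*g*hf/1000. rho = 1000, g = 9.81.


Junction pressure: p_j = p1 + rho*g*(z1 - z_j)/1000 - rho*g*hf/1000.
Elevation term = 1000*9.81*(3.0 - 7.1)/1000 = -40.221 kPa.
Friction term = 1000*9.81*7.26/1000 = 71.221 kPa.
p_j = 234 + -40.221 - 71.221 = 122.56 kPa.

122.56


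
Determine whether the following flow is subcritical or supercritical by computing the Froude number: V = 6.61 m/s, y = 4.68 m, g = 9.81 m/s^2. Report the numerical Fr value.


The Froude number is defined as Fr = V / sqrt(g*y).
g*y = 9.81 * 4.68 = 45.9108.
sqrt(g*y) = sqrt(45.9108) = 6.7758.
Fr = 6.61 / 6.7758 = 0.9755.
Since Fr < 1, the flow is subcritical.

0.9755


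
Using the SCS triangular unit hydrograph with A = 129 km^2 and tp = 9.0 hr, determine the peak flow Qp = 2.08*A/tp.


SCS formula: Qp = 2.08 * A / tp.
Qp = 2.08 * 129 / 9.0
   = 268.32 / 9.0
   = 29.81 m^3/s per cm.

29.81


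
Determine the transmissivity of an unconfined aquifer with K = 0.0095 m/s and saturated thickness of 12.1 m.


Transmissivity is defined as T = K * h.
T = 0.0095 * 12.1
  = 0.1149 m^2/s.

0.1149


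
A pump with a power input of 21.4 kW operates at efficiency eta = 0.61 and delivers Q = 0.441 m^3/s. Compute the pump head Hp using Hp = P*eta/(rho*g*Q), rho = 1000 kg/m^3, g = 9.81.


Pump head formula: Hp = P * eta / (rho * g * Q).
Numerator: P * eta = 21.4 * 1000 * 0.61 = 13054.0 W.
Denominator: rho * g * Q = 1000 * 9.81 * 0.441 = 4326.21.
Hp = 13054.0 / 4326.21 = 3.02 m.

3.02


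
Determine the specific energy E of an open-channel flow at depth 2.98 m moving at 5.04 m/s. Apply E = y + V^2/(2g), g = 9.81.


Specific energy E = y + V^2/(2g).
Velocity head = V^2/(2g) = 5.04^2 / (2*9.81) = 25.4016 / 19.62 = 1.2947 m.
E = 2.98 + 1.2947 = 4.2747 m.

4.2747


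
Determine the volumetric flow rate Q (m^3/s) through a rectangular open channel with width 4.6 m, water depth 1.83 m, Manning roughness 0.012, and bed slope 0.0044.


For a rectangular channel, the cross-sectional area A = b * y = 4.6 * 1.83 = 8.42 m^2.
The wetted perimeter P = b + 2y = 4.6 + 2*1.83 = 8.26 m.
Hydraulic radius R = A/P = 8.42/8.26 = 1.0191 m.
Velocity V = (1/n)*R^(2/3)*S^(1/2) = (1/0.012)*1.0191^(2/3)*0.0044^(1/2) = 5.598 m/s.
Discharge Q = A * V = 8.42 * 5.598 = 47.124 m^3/s.

47.124


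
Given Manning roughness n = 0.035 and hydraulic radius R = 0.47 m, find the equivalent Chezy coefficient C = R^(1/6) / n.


The Chezy coefficient relates to Manning's n through C = R^(1/6) / n.
R^(1/6) = 0.47^(1/6) = 0.881758.
C = 0.881758 / 0.035 = 25.19 m^(1/2)/s.

25.19


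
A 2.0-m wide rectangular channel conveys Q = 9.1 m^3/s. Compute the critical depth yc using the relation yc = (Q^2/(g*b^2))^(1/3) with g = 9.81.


Using yc = (Q^2 / (g * b^2))^(1/3):
Q^2 = 9.1^2 = 82.81.
g * b^2 = 9.81 * 2.0^2 = 9.81 * 4.0 = 39.24.
Q^2 / (g*b^2) = 82.81 / 39.24 = 2.1103.
yc = 2.1103^(1/3) = 1.2827 m.

1.2827


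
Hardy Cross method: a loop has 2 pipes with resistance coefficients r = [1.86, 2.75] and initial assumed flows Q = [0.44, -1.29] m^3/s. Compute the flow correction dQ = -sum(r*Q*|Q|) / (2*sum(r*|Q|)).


Numerator terms (r*Q*|Q|): 1.86*0.44*|0.44| = 0.3601; 2.75*-1.29*|-1.29| = -4.5763.
Sum of numerator = -4.2162.
Denominator terms (r*|Q|): 1.86*|0.44| = 0.8184; 2.75*|-1.29| = 3.5475.
2 * sum of denominator = 2 * 4.3659 = 8.7318.
dQ = --4.2162 / 8.7318 = 0.4829 m^3/s.

0.4829


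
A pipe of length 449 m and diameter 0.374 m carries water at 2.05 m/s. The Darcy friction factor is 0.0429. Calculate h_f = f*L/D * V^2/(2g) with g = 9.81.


Darcy-Weisbach equation: h_f = f * (L/D) * V^2/(2g).
f * L/D = 0.0429 * 449/0.374 = 51.5029.
V^2/(2g) = 2.05^2 / (2*9.81) = 4.2025 / 19.62 = 0.2142 m.
h_f = 51.5029 * 0.2142 = 11.032 m.

11.032


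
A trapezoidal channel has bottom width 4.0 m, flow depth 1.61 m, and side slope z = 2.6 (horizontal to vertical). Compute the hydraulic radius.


For a trapezoidal section with side slope z:
A = (b + z*y)*y = (4.0 + 2.6*1.61)*1.61 = 13.179 m^2.
P = b + 2*y*sqrt(1 + z^2) = 4.0 + 2*1.61*sqrt(1 + 2.6^2) = 12.97 m.
R = A/P = 13.179 / 12.97 = 1.0162 m.

1.0162


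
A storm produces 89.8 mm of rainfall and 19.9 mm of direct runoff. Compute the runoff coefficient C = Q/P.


The runoff coefficient C = runoff depth / rainfall depth.
C = 19.9 / 89.8
  = 0.2216.

0.2216


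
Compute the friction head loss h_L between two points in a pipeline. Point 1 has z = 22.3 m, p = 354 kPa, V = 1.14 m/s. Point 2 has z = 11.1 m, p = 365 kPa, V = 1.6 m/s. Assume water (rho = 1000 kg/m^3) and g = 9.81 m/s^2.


Total head at each section: H = z + p/(rho*g) + V^2/(2g).
H1 = 22.3 + 354*1000/(1000*9.81) + 1.14^2/(2*9.81)
   = 22.3 + 36.086 + 0.0662
   = 58.452 m.
H2 = 11.1 + 365*1000/(1000*9.81) + 1.6^2/(2*9.81)
   = 11.1 + 37.207 + 0.1305
   = 48.437 m.
h_L = H1 - H2 = 58.452 - 48.437 = 10.014 m.

10.014


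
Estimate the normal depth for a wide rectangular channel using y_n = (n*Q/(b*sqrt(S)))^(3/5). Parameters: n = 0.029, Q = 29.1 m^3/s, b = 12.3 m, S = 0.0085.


We use the wide-channel approximation y_n = (n*Q/(b*sqrt(S)))^(3/5).
sqrt(S) = sqrt(0.0085) = 0.092195.
Numerator: n*Q = 0.029 * 29.1 = 0.8439.
Denominator: b*sqrt(S) = 12.3 * 0.092195 = 1.133999.
arg = 0.7442.
y_n = 0.7442^(3/5) = 0.8375 m.

0.8375


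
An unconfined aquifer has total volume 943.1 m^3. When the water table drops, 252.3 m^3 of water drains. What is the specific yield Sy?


Specific yield Sy = Volume drained / Total volume.
Sy = 252.3 / 943.1
   = 0.2675.

0.2675


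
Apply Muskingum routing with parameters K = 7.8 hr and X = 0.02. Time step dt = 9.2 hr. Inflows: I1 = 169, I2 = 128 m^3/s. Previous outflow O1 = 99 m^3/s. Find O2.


Muskingum coefficients:
denom = 2*K*(1-X) + dt = 2*7.8*(1-0.02) + 9.2 = 24.488.
C0 = (dt - 2*K*X)/denom = (9.2 - 2*7.8*0.02)/24.488 = 0.363.
C1 = (dt + 2*K*X)/denom = (9.2 + 2*7.8*0.02)/24.488 = 0.3884.
C2 = (2*K*(1-X) - dt)/denom = 0.2486.
O2 = C0*I2 + C1*I1 + C2*O1
   = 0.363*128 + 0.3884*169 + 0.2486*99
   = 136.72 m^3/s.

136.72


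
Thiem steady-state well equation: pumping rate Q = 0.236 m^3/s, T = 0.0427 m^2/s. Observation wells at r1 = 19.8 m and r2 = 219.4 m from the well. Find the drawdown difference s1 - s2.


Thiem equation: s1 - s2 = Q/(2*pi*T) * ln(r2/r1).
ln(r2/r1) = ln(219.4/19.8) = 2.4052.
Q/(2*pi*T) = 0.236 / (2*pi*0.0427) = 0.236 / 0.2683 = 0.8796.
s1 - s2 = 0.8796 * 2.4052 = 2.1157 m.

2.1157


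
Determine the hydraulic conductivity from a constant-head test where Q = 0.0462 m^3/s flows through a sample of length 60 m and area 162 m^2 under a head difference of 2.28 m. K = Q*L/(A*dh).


From K = Q*L / (A*dh):
Numerator: Q*L = 0.0462 * 60 = 2.772.
Denominator: A*dh = 162 * 2.28 = 369.36.
K = 2.772 / 369.36 = 0.007505 m/s.

0.007505


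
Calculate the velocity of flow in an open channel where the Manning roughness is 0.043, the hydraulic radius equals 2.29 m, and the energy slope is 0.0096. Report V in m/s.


Manning's equation gives V = (1/n) * R^(2/3) * S^(1/2).
First, compute R^(2/3) = 2.29^(2/3) = 1.7374.
Next, S^(1/2) = 0.0096^(1/2) = 0.09798.
Then 1/n = 1/0.043 = 23.26.
V = 23.26 * 1.7374 * 0.09798 = 3.9587 m/s.

3.9587


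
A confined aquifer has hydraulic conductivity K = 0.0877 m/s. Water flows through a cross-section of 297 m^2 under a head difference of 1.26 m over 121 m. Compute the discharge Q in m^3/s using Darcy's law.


Darcy's law: Q = K * A * i, where i = dh/L.
Hydraulic gradient i = 1.26 / 121 = 0.010413.
Q = 0.0877 * 297 * 0.010413
  = 0.2712 m^3/s.

0.2712


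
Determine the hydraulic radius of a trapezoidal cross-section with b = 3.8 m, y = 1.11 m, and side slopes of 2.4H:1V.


For a trapezoidal section with side slope z:
A = (b + z*y)*y = (3.8 + 2.4*1.11)*1.11 = 7.175 m^2.
P = b + 2*y*sqrt(1 + z^2) = 3.8 + 2*1.11*sqrt(1 + 2.4^2) = 9.572 m.
R = A/P = 7.175 / 9.572 = 0.7496 m.

0.7496


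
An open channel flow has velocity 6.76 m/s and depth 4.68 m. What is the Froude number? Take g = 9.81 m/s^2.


The Froude number is defined as Fr = V / sqrt(g*y).
g*y = 9.81 * 4.68 = 45.9108.
sqrt(g*y) = sqrt(45.9108) = 6.7758.
Fr = 6.76 / 6.7758 = 0.9977.

0.9977


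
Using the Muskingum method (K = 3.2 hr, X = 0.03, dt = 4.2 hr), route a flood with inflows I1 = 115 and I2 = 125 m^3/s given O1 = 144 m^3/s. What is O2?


Muskingum coefficients:
denom = 2*K*(1-X) + dt = 2*3.2*(1-0.03) + 4.2 = 10.408.
C0 = (dt - 2*K*X)/denom = (4.2 - 2*3.2*0.03)/10.408 = 0.3851.
C1 = (dt + 2*K*X)/denom = (4.2 + 2*3.2*0.03)/10.408 = 0.422.
C2 = (2*K*(1-X) - dt)/denom = 0.1929.
O2 = C0*I2 + C1*I1 + C2*O1
   = 0.3851*125 + 0.422*115 + 0.1929*144
   = 124.45 m^3/s.

124.45


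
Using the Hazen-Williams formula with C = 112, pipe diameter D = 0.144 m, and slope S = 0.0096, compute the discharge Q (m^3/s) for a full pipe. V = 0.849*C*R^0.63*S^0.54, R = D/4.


For a full circular pipe, R = D/4 = 0.144/4 = 0.036 m.
V = 0.849 * 112 * 0.036^0.63 * 0.0096^0.54
  = 0.849 * 112 * 0.12316 * 0.081363
  = 0.9528 m/s.
Pipe area A = pi*D^2/4 = pi*0.144^2/4 = 0.0163 m^2.
Q = A * V = 0.0163 * 0.9528 = 0.0155 m^3/s.

0.0155


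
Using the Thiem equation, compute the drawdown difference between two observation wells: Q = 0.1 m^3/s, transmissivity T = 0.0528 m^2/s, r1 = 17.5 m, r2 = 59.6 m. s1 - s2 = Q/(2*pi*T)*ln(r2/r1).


Thiem equation: s1 - s2 = Q/(2*pi*T) * ln(r2/r1).
ln(r2/r1) = ln(59.6/17.5) = 1.2255.
Q/(2*pi*T) = 0.1 / (2*pi*0.0528) = 0.1 / 0.3318 = 0.3014.
s1 - s2 = 0.3014 * 1.2255 = 0.3694 m.

0.3694


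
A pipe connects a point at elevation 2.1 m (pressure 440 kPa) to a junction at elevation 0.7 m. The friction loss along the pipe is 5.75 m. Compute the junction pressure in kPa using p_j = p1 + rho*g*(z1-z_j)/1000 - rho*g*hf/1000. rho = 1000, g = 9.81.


Junction pressure: p_j = p1 + rho*g*(z1 - z_j)/1000 - rho*g*hf/1000.
Elevation term = 1000*9.81*(2.1 - 0.7)/1000 = 13.734 kPa.
Friction term = 1000*9.81*5.75/1000 = 56.407 kPa.
p_j = 440 + 13.734 - 56.407 = 397.33 kPa.

397.33


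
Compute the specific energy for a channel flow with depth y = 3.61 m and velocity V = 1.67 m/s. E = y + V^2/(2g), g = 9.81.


Specific energy E = y + V^2/(2g).
Velocity head = V^2/(2g) = 1.67^2 / (2*9.81) = 2.7889 / 19.62 = 0.1421 m.
E = 3.61 + 0.1421 = 3.7521 m.

3.7521


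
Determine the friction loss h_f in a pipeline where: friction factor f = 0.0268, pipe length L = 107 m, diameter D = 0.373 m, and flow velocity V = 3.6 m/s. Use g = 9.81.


Darcy-Weisbach equation: h_f = f * (L/D) * V^2/(2g).
f * L/D = 0.0268 * 107/0.373 = 7.6879.
V^2/(2g) = 3.6^2 / (2*9.81) = 12.96 / 19.62 = 0.6606 m.
h_f = 7.6879 * 0.6606 = 5.078 m.

5.078


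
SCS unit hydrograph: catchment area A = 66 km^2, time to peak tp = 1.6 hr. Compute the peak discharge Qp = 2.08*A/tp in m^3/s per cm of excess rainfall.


SCS formula: Qp = 2.08 * A / tp.
Qp = 2.08 * 66 / 1.6
   = 137.28 / 1.6
   = 85.8 m^3/s per cm.

85.8


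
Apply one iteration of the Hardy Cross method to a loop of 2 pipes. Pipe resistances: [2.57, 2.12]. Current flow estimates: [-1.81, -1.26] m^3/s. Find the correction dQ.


Numerator terms (r*Q*|Q|): 2.57*-1.81*|-1.81| = -8.4196; 2.12*-1.26*|-1.26| = -3.3657.
Sum of numerator = -11.7853.
Denominator terms (r*|Q|): 2.57*|-1.81| = 4.6517; 2.12*|-1.26| = 2.6712.
2 * sum of denominator = 2 * 7.3229 = 14.6458.
dQ = --11.7853 / 14.6458 = 0.8047 m^3/s.

0.8047


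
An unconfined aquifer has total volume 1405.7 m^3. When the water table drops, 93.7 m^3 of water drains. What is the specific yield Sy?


Specific yield Sy = Volume drained / Total volume.
Sy = 93.7 / 1405.7
   = 0.0667.

0.0667


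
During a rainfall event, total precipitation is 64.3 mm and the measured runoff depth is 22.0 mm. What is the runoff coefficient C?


The runoff coefficient C = runoff depth / rainfall depth.
C = 22.0 / 64.3
  = 0.3421.

0.3421


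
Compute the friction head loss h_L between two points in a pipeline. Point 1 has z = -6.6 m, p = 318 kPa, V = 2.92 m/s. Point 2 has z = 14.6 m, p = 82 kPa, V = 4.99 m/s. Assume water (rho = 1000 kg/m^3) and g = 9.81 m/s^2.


Total head at each section: H = z + p/(rho*g) + V^2/(2g).
H1 = -6.6 + 318*1000/(1000*9.81) + 2.92^2/(2*9.81)
   = -6.6 + 32.416 + 0.4346
   = 26.25 m.
H2 = 14.6 + 82*1000/(1000*9.81) + 4.99^2/(2*9.81)
   = 14.6 + 8.359 + 1.2691
   = 24.228 m.
h_L = H1 - H2 = 26.25 - 24.228 = 2.023 m.

2.023


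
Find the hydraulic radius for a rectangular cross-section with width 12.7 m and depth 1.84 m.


For a rectangular section:
Flow area A = b * y = 12.7 * 1.84 = 23.37 m^2.
Wetted perimeter P = b + 2y = 12.7 + 2*1.84 = 16.38 m.
Hydraulic radius R = A/P = 23.37 / 16.38 = 1.4266 m.

1.4266


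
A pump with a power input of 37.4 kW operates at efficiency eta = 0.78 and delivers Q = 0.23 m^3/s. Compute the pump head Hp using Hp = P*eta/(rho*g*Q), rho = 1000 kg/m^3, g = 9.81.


Pump head formula: Hp = P * eta / (rho * g * Q).
Numerator: P * eta = 37.4 * 1000 * 0.78 = 29172.0 W.
Denominator: rho * g * Q = 1000 * 9.81 * 0.23 = 2256.3.
Hp = 29172.0 / 2256.3 = 12.93 m.

12.93


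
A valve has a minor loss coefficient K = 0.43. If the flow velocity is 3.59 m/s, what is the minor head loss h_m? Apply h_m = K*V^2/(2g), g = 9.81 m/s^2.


Minor loss formula: h_m = K * V^2/(2g).
V^2 = 3.59^2 = 12.8881.
V^2/(2g) = 12.8881 / 19.62 = 0.6569 m.
h_m = 0.43 * 0.6569 = 0.2825 m.

0.2825


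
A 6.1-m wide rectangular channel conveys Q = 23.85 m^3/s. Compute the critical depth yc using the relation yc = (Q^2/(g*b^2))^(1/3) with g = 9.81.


Using yc = (Q^2 / (g * b^2))^(1/3):
Q^2 = 23.85^2 = 568.82.
g * b^2 = 9.81 * 6.1^2 = 9.81 * 37.21 = 365.03.
Q^2 / (g*b^2) = 568.82 / 365.03 = 1.5583.
yc = 1.5583^(1/3) = 1.1594 m.

1.1594


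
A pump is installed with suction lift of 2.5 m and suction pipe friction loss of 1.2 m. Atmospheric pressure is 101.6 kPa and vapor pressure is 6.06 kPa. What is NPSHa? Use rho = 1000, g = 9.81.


NPSHa = p_atm/(rho*g) - z_s - hf_s - p_vap/(rho*g).
p_atm/(rho*g) = 101.6*1000 / (1000*9.81) = 10.357 m.
p_vap/(rho*g) = 6.06*1000 / (1000*9.81) = 0.618 m.
NPSHa = 10.357 - 2.5 - 1.2 - 0.618
      = 6.04 m.

6.04


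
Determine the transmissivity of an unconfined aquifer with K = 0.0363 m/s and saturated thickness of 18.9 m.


Transmissivity is defined as T = K * h.
T = 0.0363 * 18.9
  = 0.6861 m^2/s.

0.6861


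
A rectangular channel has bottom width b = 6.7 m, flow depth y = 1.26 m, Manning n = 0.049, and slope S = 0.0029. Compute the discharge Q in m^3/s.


For a rectangular channel, the cross-sectional area A = b * y = 6.7 * 1.26 = 8.44 m^2.
The wetted perimeter P = b + 2y = 6.7 + 2*1.26 = 9.22 m.
Hydraulic radius R = A/P = 8.44/9.22 = 0.9156 m.
Velocity V = (1/n)*R^(2/3)*S^(1/2) = (1/0.049)*0.9156^(2/3)*0.0029^(1/2) = 1.0363 m/s.
Discharge Q = A * V = 8.44 * 1.0363 = 8.748 m^3/s.

8.748


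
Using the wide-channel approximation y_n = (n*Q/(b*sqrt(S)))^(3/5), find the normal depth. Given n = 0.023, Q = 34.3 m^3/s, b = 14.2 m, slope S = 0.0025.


We use the wide-channel approximation y_n = (n*Q/(b*sqrt(S)))^(3/5).
sqrt(S) = sqrt(0.0025) = 0.05.
Numerator: n*Q = 0.023 * 34.3 = 0.7889.
Denominator: b*sqrt(S) = 14.2 * 0.05 = 0.71.
arg = 1.1111.
y_n = 1.1111^(3/5) = 1.0653 m.

1.0653


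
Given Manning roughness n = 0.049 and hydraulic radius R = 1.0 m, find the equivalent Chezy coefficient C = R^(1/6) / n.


The Chezy coefficient relates to Manning's n through C = R^(1/6) / n.
R^(1/6) = 1.0^(1/6) = 1.0.
C = 1.0 / 0.049 = 20.41 m^(1/2)/s.

20.41


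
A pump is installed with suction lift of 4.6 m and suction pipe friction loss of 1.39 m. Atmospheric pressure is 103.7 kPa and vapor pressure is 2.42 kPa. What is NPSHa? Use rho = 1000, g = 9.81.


NPSHa = p_atm/(rho*g) - z_s - hf_s - p_vap/(rho*g).
p_atm/(rho*g) = 103.7*1000 / (1000*9.81) = 10.571 m.
p_vap/(rho*g) = 2.42*1000 / (1000*9.81) = 0.247 m.
NPSHa = 10.571 - 4.6 - 1.39 - 0.247
      = 4.33 m.

4.33


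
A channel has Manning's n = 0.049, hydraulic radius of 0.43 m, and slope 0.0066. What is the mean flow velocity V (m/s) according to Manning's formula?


Manning's equation gives V = (1/n) * R^(2/3) * S^(1/2).
First, compute R^(2/3) = 0.43^(2/3) = 0.5697.
Next, S^(1/2) = 0.0066^(1/2) = 0.08124.
Then 1/n = 1/0.049 = 20.41.
V = 20.41 * 0.5697 * 0.08124 = 0.9445 m/s.

0.9445


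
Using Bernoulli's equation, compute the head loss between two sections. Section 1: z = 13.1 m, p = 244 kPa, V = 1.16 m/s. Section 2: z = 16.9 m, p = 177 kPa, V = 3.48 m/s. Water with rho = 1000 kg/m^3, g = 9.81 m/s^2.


Total head at each section: H = z + p/(rho*g) + V^2/(2g).
H1 = 13.1 + 244*1000/(1000*9.81) + 1.16^2/(2*9.81)
   = 13.1 + 24.873 + 0.0686
   = 38.041 m.
H2 = 16.9 + 177*1000/(1000*9.81) + 3.48^2/(2*9.81)
   = 16.9 + 18.043 + 0.6172
   = 35.56 m.
h_L = H1 - H2 = 38.041 - 35.56 = 2.481 m.

2.481


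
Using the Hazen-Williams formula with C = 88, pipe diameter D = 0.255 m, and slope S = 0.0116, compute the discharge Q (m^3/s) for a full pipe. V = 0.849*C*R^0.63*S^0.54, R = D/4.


For a full circular pipe, R = D/4 = 0.255/4 = 0.0638 m.
V = 0.849 * 88 * 0.0638^0.63 * 0.0116^0.54
  = 0.849 * 88 * 0.176532 * 0.090117
  = 1.1886 m/s.
Pipe area A = pi*D^2/4 = pi*0.255^2/4 = 0.0511 m^2.
Q = A * V = 0.0511 * 1.1886 = 0.0607 m^3/s.

0.0607
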